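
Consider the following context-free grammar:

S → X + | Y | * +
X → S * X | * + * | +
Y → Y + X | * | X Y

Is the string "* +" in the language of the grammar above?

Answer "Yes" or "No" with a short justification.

Yes - a valid derivation exists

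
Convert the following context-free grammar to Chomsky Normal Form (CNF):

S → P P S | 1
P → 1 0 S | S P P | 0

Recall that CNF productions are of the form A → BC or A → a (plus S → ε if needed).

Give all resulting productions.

S → 1; T1 → 1; T0 → 0; P → 0; S → P X0; X0 → P S; P → T1 X1; X1 → T0 S; P → S X2; X2 → P P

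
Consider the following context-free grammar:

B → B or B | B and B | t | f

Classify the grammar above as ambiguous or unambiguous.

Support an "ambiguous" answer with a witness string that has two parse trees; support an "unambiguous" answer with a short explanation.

Ambiguous - the string 't or t or t and f' has two distinct parse trees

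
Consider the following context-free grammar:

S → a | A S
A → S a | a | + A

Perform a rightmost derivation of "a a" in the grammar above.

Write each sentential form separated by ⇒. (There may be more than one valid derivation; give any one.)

S ⇒ A S ⇒ A a ⇒ a a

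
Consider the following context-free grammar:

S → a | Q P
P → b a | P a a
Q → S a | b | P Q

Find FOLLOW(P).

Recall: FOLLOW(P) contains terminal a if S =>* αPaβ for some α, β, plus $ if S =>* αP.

We compute FOLLOW(P) using the standard algorithm.
FOLLOW(S) starts with {$}.
FIRST(P) = {b}
FIRST(Q) = {a, b}
FIRST(S) = {a, b}
FOLLOW(P) = {$, a, b}
FOLLOW(Q) = {b}
FOLLOW(S) = {$, a}
Therefore, FOLLOW(P) = {$, a, b}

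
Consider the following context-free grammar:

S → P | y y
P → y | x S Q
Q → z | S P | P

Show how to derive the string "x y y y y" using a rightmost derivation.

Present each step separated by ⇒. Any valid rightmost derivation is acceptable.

S ⇒ P ⇒ x S Q ⇒ x S S P ⇒ x S S y ⇒ x S P y ⇒ x S y y ⇒ x y y y y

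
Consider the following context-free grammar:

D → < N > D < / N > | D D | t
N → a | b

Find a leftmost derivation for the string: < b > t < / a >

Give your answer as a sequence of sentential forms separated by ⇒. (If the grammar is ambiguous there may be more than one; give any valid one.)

D ⇒ < N > D < / N > ⇒ < b > D < / N > ⇒ < b > t < / N > ⇒ < b > t < / a >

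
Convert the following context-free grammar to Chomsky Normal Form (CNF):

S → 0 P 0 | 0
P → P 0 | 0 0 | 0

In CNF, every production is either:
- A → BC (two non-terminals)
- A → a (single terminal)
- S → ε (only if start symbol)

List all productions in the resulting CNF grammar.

T0 → 0; S → 0; P → 0; S → T0 X0; X0 → P T0; P → P T0; P → T0 T0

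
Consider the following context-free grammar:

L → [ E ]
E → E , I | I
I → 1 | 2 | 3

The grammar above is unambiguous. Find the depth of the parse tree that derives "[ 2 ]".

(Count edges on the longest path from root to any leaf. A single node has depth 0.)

3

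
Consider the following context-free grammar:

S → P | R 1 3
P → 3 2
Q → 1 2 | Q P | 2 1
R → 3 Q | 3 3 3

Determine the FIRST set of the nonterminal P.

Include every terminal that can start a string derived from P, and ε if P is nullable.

We compute FIRST(P) using the standard algorithm.
FIRST(P) = {3}
FIRST(Q) = {1, 2}
FIRST(R) = {3}
FIRST(S) = {3}
Therefore, FIRST(P) = {3}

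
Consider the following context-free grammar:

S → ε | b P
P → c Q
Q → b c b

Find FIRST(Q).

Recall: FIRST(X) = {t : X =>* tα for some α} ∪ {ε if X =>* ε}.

We compute FIRST(Q) using the standard algorithm.
FIRST(P) = {c}
FIRST(Q) = {b}
FIRST(S) = {b, ε}
Therefore, FIRST(Q) = {b}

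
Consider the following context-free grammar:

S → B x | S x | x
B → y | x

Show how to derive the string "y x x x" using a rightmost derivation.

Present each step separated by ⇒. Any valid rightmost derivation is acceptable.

S ⇒ S x ⇒ S x x ⇒ B x x x ⇒ y x x x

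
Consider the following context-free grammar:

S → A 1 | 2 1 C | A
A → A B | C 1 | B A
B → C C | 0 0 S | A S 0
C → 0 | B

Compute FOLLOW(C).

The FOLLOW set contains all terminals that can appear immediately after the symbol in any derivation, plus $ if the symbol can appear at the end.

We compute FOLLOW(C) using the standard algorithm.
FOLLOW(S) starts with {$}.
FIRST(A) = {0}
FIRST(B) = {0}
FIRST(C) = {0}
FIRST(S) = {0, 2}
FOLLOW(A) = {$, 0, 1, 2}
FOLLOW(B) = {$, 0, 1, 2}
FOLLOW(C) = {$, 0, 1, 2}
FOLLOW(S) = {$, 0, 1, 2}
Therefore, FOLLOW(C) = {$, 0, 1, 2}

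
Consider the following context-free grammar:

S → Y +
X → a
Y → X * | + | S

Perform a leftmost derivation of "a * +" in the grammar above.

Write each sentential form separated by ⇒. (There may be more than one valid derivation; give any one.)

S ⇒ Y + ⇒ X * + ⇒ a * +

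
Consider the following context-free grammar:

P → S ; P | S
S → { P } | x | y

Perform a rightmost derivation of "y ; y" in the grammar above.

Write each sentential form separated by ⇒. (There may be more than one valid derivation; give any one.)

P ⇒ S ; P ⇒ S ; S ⇒ S ; y ⇒ y ; y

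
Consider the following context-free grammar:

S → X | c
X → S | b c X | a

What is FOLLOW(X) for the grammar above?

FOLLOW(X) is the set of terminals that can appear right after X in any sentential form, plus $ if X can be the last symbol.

We compute FOLLOW(X) using the standard algorithm.
FOLLOW(S) starts with {$}.
FIRST(S) = {a, b, c}
FIRST(X) = {a, b, c}
FOLLOW(S) = {$}
FOLLOW(X) = {$}
Therefore, FOLLOW(X) = {$}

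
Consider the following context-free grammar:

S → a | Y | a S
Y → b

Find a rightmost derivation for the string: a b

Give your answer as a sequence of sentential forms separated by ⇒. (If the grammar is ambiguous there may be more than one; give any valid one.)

S ⇒ a S ⇒ a Y ⇒ a b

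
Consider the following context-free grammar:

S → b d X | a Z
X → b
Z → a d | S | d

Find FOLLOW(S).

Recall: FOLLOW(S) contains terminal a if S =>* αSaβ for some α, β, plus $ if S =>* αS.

We compute FOLLOW(S) using the standard algorithm.
FOLLOW(S) starts with {$}.
FIRST(S) = {a, b}
FIRST(X) = {b}
FIRST(Z) = {a, b, d}
FOLLOW(S) = {$}
FOLLOW(X) = {$}
FOLLOW(Z) = {$}
Therefore, FOLLOW(S) = {$}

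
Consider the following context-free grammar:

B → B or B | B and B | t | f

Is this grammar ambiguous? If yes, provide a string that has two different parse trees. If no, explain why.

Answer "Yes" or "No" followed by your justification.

Yes - the string 'f and t and f or t and f' has two distinct leftmost derivations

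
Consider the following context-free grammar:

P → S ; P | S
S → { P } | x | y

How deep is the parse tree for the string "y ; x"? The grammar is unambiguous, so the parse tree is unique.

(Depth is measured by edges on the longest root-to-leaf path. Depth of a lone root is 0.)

3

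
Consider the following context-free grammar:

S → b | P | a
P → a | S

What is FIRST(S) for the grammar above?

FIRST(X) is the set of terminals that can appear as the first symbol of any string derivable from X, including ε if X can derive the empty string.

We compute FIRST(S) using the standard algorithm.
FIRST(P) = {a, b}
FIRST(S) = {a, b}
Therefore, FIRST(S) = {a, b}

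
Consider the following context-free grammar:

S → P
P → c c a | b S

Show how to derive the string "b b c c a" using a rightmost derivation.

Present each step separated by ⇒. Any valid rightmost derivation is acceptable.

S ⇒ P ⇒ b S ⇒ b P ⇒ b b S ⇒ b b P ⇒ b b c c a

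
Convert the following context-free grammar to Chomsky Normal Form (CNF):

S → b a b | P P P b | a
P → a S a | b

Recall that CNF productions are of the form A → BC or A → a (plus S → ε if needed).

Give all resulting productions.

TB → b; TA → a; S → a; P → b; S → TB X0; X0 → TA TB; S → P X1; X1 → P X2; X2 → P TB; P → TA X3; X3 → S TA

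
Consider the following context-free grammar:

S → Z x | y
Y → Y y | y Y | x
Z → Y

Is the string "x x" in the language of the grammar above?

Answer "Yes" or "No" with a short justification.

Yes - a valid derivation exists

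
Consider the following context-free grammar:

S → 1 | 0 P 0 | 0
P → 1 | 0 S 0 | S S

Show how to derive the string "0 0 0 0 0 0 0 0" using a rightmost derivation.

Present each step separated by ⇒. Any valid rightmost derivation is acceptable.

S ⇒ 0 P 0 ⇒ 0 0 S 0 0 ⇒ 0 0 0 P 0 0 0 ⇒ 0 0 0 S S 0 0 0 ⇒ 0 0 0 S 0 0 0 0 ⇒ 0 0 0 0 0 0 0 0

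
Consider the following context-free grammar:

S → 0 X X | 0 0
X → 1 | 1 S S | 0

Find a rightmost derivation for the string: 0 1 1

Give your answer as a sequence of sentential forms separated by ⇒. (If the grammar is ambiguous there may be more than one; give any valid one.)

S ⇒ 0 X X ⇒ 0 X 1 ⇒ 0 1 1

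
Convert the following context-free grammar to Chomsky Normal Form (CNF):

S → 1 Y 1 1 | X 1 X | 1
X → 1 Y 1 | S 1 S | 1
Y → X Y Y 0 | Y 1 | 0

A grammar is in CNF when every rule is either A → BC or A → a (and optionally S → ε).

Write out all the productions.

T1 → 1; S → 1; X → 1; T0 → 0; Y → 0; S → T1 X0; X0 → Y X1; X1 → T1 T1; S → X X2; X2 → T1 X; X → T1 X3; X3 → Y T1; X → S X4; X4 → T1 S; Y → X X5; X5 → Y X6; X6 → Y T0; Y → Y T1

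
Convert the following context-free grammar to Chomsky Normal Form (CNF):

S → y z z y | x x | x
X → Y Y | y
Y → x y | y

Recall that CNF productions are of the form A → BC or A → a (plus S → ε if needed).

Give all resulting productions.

TY → y; TZ → z; TX → x; S → x; X → y; Y → y; S → TY X0; X0 → TZ X1; X1 → TZ TY; S → TX TX; X → Y Y; Y → TX TY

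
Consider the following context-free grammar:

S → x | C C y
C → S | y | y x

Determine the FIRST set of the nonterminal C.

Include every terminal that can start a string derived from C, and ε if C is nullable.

We compute FIRST(C) using the standard algorithm.
FIRST(C) = {x, y}
FIRST(S) = {x, y}
Therefore, FIRST(C) = {x, y}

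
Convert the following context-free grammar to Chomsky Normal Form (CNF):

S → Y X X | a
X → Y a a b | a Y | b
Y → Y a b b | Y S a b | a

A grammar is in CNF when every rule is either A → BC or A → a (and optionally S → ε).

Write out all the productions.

S → a; TA → a; TB → b; X → b; Y → a; S → Y X0; X0 → X X; X → Y X1; X1 → TA X2; X2 → TA TB; X → TA Y; Y → Y X3; X3 → TA X4; X4 → TB TB; Y → Y X5; X5 → S X6; X6 → TA TB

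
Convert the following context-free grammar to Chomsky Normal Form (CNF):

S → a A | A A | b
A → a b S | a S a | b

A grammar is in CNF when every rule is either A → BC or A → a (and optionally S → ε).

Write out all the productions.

TA → a; S → b; TB → b; A → b; S → TA A; S → A A; A → TA X0; X0 → TB S; A → TA X1; X1 → S TA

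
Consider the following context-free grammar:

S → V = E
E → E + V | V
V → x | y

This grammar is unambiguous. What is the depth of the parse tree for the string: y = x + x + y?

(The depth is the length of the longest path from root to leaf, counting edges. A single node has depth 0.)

5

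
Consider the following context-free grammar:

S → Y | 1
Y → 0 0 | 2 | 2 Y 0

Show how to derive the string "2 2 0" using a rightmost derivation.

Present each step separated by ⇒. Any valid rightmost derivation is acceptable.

S ⇒ Y ⇒ 2 Y 0 ⇒ 2 2 0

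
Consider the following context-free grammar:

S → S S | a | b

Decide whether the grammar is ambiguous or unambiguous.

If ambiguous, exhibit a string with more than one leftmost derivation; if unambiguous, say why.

Ambiguous - the string 'b a b a a' has two distinct leftmost derivations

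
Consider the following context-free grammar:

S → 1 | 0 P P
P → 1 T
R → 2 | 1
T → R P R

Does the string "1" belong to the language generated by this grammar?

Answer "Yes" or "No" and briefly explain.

Yes - a valid derivation exists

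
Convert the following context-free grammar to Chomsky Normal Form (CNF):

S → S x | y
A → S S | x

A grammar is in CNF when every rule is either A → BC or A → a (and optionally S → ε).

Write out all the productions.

TX → x; S → y; A → x; S → S TX; A → S S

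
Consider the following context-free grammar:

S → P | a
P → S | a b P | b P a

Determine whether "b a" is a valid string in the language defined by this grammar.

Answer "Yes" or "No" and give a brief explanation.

No - no valid derivation exists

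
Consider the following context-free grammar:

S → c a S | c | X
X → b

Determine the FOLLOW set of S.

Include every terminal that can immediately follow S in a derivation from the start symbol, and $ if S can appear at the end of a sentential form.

We compute FOLLOW(S) using the standard algorithm.
FOLLOW(S) starts with {$}.
FIRST(S) = {b, c}
FIRST(X) = {b}
FOLLOW(S) = {$}
FOLLOW(X) = {$}
Therefore, FOLLOW(S) = {$}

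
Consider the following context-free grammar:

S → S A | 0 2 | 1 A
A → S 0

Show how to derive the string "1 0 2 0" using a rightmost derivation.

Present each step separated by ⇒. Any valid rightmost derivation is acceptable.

S ⇒ 1 A ⇒ 1 S 0 ⇒ 1 0 2 0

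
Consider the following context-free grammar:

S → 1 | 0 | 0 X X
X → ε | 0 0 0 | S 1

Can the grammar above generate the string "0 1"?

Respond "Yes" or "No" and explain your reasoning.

No - no valid derivation exists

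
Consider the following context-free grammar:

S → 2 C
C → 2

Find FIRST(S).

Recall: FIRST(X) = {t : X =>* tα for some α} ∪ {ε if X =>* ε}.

We compute FIRST(S) using the standard algorithm.
FIRST(C) = {2}
FIRST(S) = {2}
Therefore, FIRST(S) = {2}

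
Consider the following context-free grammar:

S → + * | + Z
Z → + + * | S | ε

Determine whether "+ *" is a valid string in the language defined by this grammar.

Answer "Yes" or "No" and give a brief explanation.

Yes - a valid derivation exists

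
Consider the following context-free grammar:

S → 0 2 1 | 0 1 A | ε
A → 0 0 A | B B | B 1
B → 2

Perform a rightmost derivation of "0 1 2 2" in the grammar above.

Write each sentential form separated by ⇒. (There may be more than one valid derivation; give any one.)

S ⇒ 0 1 A ⇒ 0 1 B B ⇒ 0 1 B 2 ⇒ 0 1 2 2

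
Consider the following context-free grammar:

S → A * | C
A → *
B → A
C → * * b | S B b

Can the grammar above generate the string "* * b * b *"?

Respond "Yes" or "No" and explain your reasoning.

No - no valid derivation exists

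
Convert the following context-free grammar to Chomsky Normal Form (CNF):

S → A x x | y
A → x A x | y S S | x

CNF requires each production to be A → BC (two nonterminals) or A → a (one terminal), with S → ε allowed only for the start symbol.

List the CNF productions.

TX → x; S → y; TY → y; A → x; S → A X0; X0 → TX TX; A → TX X1; X1 → A TX; A → TY X2; X2 → S S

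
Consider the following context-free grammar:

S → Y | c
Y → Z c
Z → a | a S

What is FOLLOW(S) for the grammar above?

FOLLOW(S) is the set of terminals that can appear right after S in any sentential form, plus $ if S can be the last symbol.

We compute FOLLOW(S) using the standard algorithm.
FOLLOW(S) starts with {$}.
FIRST(S) = {a, c}
FIRST(Y) = {a}
FIRST(Z) = {a}
FOLLOW(S) = {$, c}
FOLLOW(Y) = {$, c}
FOLLOW(Z) = {c}
Therefore, FOLLOW(S) = {$, c}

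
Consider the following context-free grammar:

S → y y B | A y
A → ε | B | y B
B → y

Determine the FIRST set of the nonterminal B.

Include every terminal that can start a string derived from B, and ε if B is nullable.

We compute FIRST(B) using the standard algorithm.
FIRST(A) = {y, ε}
FIRST(B) = {y}
FIRST(S) = {y}
Therefore, FIRST(B) = {y}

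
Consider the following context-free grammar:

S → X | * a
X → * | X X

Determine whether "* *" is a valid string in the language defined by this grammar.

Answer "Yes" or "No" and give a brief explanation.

Yes - a valid derivation exists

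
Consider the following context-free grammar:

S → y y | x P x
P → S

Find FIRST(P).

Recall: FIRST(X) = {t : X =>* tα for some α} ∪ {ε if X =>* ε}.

We compute FIRST(P) using the standard algorithm.
FIRST(P) = {x, y}
FIRST(S) = {x, y}
Therefore, FIRST(P) = {x, y}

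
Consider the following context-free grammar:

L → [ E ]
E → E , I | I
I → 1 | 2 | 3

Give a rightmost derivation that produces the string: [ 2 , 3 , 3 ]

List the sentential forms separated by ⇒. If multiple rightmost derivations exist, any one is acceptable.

L ⇒ [ E ] ⇒ [ E , I ] ⇒ [ E , 3 ] ⇒ [ E , I , 3 ] ⇒ [ E , 3 , 3 ] ⇒ [ I , 3 , 3 ] ⇒ [ 2 , 3 , 3 ]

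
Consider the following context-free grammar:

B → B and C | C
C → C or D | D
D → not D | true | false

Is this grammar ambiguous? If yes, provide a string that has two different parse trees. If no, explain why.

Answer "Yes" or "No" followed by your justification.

No - the grammar is unambiguous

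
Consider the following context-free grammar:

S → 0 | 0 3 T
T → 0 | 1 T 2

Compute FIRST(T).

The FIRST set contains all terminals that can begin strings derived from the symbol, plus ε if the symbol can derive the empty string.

We compute FIRST(T) using the standard algorithm.
FIRST(S) = {0}
FIRST(T) = {0, 1}
Therefore, FIRST(T) = {0, 1}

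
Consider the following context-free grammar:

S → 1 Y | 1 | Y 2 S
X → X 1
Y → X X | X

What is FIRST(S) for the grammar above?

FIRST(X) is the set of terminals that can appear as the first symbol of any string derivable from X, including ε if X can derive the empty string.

We compute FIRST(S) using the standard algorithm.
FIRST(S) = {1}
FIRST(X) = {}
FIRST(Y) = {}
Therefore, FIRST(S) = {1}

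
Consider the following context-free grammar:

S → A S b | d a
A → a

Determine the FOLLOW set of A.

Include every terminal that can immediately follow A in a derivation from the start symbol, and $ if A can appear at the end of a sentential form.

We compute FOLLOW(A) using the standard algorithm.
FOLLOW(S) starts with {$}.
FIRST(A) = {a}
FIRST(S) = {a, d}
FOLLOW(A) = {a, d}
FOLLOW(S) = {$, b}
Therefore, FOLLOW(A) = {a, d}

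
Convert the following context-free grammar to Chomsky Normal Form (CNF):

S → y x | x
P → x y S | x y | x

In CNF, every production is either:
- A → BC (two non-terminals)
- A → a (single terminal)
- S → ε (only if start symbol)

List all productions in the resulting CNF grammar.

TY → y; TX → x; S → x; P → x; S → TY TX; P → TX X0; X0 → TY S; P → TX TY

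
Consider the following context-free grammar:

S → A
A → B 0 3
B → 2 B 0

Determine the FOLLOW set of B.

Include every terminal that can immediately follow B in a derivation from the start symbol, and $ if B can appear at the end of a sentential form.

We compute FOLLOW(B) using the standard algorithm.
FOLLOW(S) starts with {$}.
FIRST(A) = {2}
FIRST(B) = {2}
FIRST(S) = {2}
FOLLOW(A) = {$}
FOLLOW(B) = {0}
FOLLOW(S) = {$}
Therefore, FOLLOW(B) = {0}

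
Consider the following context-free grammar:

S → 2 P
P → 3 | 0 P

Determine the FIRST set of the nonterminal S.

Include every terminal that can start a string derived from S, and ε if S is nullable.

We compute FIRST(S) using the standard algorithm.
FIRST(P) = {0, 3}
FIRST(S) = {2}
Therefore, FIRST(S) = {2}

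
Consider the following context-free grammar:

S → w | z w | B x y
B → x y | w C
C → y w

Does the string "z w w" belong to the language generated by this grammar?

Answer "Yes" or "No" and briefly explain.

No - no valid derivation exists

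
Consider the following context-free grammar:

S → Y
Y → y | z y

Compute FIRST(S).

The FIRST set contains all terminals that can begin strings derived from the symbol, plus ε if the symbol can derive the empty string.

We compute FIRST(S) using the standard algorithm.
FIRST(S) = {y, z}
FIRST(Y) = {y, z}
Therefore, FIRST(S) = {y, z}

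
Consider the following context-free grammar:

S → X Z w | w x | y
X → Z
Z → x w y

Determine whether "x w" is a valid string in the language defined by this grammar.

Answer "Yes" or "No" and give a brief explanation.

No - no valid derivation exists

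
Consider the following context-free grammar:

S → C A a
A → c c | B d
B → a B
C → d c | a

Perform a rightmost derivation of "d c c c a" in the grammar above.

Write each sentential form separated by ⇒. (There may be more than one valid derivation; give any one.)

S ⇒ C A a ⇒ C c c a ⇒ d c c c a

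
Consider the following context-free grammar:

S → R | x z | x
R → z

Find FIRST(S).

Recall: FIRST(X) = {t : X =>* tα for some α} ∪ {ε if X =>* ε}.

We compute FIRST(S) using the standard algorithm.
FIRST(R) = {z}
FIRST(S) = {x, z}
Therefore, FIRST(S) = {x, z}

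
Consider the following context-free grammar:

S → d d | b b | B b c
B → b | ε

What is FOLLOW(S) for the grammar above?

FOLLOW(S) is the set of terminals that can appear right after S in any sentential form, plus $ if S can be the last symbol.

We compute FOLLOW(S) using the standard algorithm.
FOLLOW(S) starts with {$}.
FIRST(B) = {b, ε}
FIRST(S) = {b, d}
FOLLOW(B) = {b}
FOLLOW(S) = {$}
Therefore, FOLLOW(S) = {$}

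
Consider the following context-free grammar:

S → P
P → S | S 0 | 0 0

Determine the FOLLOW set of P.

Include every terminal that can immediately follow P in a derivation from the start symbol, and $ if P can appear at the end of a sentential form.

We compute FOLLOW(P) using the standard algorithm.
FOLLOW(S) starts with {$}.
FIRST(P) = {0}
FIRST(S) = {0}
FOLLOW(P) = {$, 0}
FOLLOW(S) = {$, 0}
Therefore, FOLLOW(P) = {$, 0}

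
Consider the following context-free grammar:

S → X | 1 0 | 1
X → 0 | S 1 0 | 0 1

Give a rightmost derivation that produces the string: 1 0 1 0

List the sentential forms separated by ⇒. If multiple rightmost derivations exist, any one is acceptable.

S ⇒ X ⇒ S 1 0 ⇒ 1 0 1 0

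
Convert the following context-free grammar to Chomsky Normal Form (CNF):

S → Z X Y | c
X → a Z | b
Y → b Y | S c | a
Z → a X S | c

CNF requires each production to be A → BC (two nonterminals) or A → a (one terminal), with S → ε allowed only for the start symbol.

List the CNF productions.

S → c; TA → a; X → b; TB → b; TC → c; Y → a; Z → c; S → Z X0; X0 → X Y; X → TA Z; Y → TB Y; Y → S TC; Z → TA X1; X1 → X S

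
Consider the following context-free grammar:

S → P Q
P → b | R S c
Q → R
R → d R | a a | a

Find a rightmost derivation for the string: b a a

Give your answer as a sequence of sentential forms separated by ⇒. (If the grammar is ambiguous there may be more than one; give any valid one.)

S ⇒ P Q ⇒ P R ⇒ P a a ⇒ b a a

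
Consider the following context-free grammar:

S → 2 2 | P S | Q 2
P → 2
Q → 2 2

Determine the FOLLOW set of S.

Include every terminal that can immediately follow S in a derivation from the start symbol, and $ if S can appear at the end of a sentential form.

We compute FOLLOW(S) using the standard algorithm.
FOLLOW(S) starts with {$}.
FIRST(P) = {2}
FIRST(Q) = {2}
FIRST(S) = {2}
FOLLOW(P) = {2}
FOLLOW(Q) = {2}
FOLLOW(S) = {$}
Therefore, FOLLOW(S) = {$}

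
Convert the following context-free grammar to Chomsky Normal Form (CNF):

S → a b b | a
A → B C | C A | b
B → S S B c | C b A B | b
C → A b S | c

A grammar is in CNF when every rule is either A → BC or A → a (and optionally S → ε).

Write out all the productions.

TA → a; TB → b; S → a; A → b; TC → c; B → b; C → c; S → TA X0; X0 → TB TB; A → B C; A → C A; B → S X1; X1 → S X2; X2 → B TC; B → C X3; X3 → TB X4; X4 → A B; C → A X5; X5 → TB S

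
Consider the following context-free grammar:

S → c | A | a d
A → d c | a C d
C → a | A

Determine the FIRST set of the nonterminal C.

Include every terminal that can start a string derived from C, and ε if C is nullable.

We compute FIRST(C) using the standard algorithm.
FIRST(A) = {a, d}
FIRST(C) = {a, d}
FIRST(S) = {a, c, d}
Therefore, FIRST(C) = {a, d}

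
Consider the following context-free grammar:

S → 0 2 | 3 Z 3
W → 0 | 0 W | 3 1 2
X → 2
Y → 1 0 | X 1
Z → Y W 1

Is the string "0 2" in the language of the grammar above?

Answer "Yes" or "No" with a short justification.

Yes - a valid derivation exists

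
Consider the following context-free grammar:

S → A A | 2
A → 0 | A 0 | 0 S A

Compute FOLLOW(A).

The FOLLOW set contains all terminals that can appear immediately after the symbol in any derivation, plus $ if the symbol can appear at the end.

We compute FOLLOW(A) using the standard algorithm.
FOLLOW(S) starts with {$}.
FIRST(A) = {0}
FIRST(S) = {0, 2}
FOLLOW(A) = {$, 0}
FOLLOW(S) = {$, 0}
Therefore, FOLLOW(A) = {$, 0}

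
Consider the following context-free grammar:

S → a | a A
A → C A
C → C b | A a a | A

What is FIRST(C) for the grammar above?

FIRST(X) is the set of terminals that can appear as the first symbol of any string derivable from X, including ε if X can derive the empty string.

We compute FIRST(C) using the standard algorithm.
FIRST(A) = {}
FIRST(C) = {}
FIRST(S) = {a}
Therefore, FIRST(C) = {}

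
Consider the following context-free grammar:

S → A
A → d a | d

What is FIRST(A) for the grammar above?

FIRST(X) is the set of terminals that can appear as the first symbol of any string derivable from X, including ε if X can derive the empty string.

We compute FIRST(A) using the standard algorithm.
FIRST(A) = {d}
FIRST(S) = {d}
Therefore, FIRST(A) = {d}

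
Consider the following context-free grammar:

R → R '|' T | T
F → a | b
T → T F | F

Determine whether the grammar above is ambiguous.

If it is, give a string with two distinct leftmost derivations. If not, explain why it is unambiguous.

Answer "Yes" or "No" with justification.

No - the grammar is unambiguous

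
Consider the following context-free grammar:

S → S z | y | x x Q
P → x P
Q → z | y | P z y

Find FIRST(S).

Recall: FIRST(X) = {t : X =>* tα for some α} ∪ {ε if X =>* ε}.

We compute FIRST(S) using the standard algorithm.
FIRST(P) = {x}
FIRST(Q) = {x, y, z}
FIRST(S) = {x, y}
Therefore, FIRST(S) = {x, y}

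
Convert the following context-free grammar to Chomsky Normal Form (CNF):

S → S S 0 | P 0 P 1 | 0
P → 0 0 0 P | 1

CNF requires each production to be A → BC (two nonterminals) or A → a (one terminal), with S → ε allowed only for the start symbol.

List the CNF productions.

T0 → 0; T1 → 1; S → 0; P → 1; S → S X0; X0 → S T0; S → P X1; X1 → T0 X2; X2 → P T1; P → T0 X3; X3 → T0 X4; X4 → T0 P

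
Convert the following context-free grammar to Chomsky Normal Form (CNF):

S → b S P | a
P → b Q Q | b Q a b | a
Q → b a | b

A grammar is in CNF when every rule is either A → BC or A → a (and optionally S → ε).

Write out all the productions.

TB → b; S → a; TA → a; P → a; Q → b; S → TB X0; X0 → S P; P → TB X1; X1 → Q Q; P → TB X2; X2 → Q X3; X3 → TA TB; Q → TB TA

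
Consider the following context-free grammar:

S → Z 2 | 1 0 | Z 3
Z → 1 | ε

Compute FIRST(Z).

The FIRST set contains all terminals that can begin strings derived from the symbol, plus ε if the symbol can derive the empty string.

We compute FIRST(Z) using the standard algorithm.
FIRST(S) = {1, 2, 3}
FIRST(Z) = {1, ε}
Therefore, FIRST(Z) = {1, ε}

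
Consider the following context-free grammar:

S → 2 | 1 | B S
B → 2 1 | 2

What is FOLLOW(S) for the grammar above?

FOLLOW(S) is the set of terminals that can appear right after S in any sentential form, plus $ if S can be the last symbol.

We compute FOLLOW(S) using the standard algorithm.
FOLLOW(S) starts with {$}.
FIRST(B) = {2}
FIRST(S) = {1, 2}
FOLLOW(B) = {1, 2}
FOLLOW(S) = {$}
Therefore, FOLLOW(S) = {$}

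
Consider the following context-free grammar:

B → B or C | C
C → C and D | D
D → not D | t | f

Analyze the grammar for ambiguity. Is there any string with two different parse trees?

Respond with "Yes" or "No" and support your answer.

No - the grammar is unambiguous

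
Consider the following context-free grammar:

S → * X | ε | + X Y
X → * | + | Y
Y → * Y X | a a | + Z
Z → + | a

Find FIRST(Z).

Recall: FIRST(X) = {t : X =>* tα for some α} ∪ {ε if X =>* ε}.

We compute FIRST(Z) using the standard algorithm.
FIRST(S) = {*, +, ε}
FIRST(X) = {*, +, a}
FIRST(Y) = {*, +, a}
FIRST(Z) = {+, a}
Therefore, FIRST(Z) = {+, a}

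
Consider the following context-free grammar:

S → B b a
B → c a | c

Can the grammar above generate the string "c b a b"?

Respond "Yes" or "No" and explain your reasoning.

No - no valid derivation exists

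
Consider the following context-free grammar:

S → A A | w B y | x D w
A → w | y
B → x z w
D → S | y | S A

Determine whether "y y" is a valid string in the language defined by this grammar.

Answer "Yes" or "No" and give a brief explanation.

Yes - a valid derivation exists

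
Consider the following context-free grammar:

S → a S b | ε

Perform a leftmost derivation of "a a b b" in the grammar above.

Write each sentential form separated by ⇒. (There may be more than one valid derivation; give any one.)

S ⇒ a S b ⇒ a a S b b ⇒ a a b b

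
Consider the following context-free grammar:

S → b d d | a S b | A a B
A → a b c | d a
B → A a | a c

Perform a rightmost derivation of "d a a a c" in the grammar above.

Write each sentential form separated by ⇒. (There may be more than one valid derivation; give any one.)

S ⇒ A a B ⇒ A a a c ⇒ d a a a c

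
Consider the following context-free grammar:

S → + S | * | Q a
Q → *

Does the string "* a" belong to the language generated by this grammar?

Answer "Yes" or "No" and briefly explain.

Yes - a valid derivation exists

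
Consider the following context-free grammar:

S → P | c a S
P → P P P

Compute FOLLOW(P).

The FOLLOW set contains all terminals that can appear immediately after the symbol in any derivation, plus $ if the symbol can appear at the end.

We compute FOLLOW(P) using the standard algorithm.
FOLLOW(S) starts with {$}.
FIRST(P) = {}
FIRST(S) = {c}
FOLLOW(P) = {$}
FOLLOW(S) = {$}
Therefore, FOLLOW(P) = {$}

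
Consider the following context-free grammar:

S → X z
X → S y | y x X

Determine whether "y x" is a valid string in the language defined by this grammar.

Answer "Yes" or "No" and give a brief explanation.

No - no valid derivation exists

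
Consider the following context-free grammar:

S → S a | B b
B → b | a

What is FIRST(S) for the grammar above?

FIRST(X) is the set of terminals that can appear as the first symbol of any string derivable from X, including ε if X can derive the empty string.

We compute FIRST(S) using the standard algorithm.
FIRST(B) = {a, b}
FIRST(S) = {a, b}
Therefore, FIRST(S) = {a, b}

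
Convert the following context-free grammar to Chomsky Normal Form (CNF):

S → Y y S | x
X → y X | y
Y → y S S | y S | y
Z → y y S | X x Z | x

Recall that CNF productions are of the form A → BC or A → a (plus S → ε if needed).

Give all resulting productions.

TY → y; S → x; X → y; Y → y; TX → x; Z → x; S → Y X0; X0 → TY S; X → TY X; Y → TY X1; X1 → S S; Y → TY S; Z → TY X2; X2 → TY S; Z → X X3; X3 → TX Z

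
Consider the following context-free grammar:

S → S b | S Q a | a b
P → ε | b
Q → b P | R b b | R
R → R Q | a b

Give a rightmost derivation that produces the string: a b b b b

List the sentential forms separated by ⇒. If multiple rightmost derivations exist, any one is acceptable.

S ⇒ S b ⇒ S b b ⇒ S b b b ⇒ a b b b b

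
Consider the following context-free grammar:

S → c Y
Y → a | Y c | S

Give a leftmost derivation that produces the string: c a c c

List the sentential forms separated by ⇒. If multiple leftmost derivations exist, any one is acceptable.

S ⇒ c Y ⇒ c Y c ⇒ c Y c c ⇒ c a c c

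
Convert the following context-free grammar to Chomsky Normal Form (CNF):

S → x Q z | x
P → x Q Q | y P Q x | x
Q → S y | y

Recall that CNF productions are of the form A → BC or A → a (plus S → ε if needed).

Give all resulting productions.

TX → x; TZ → z; S → x; TY → y; P → x; Q → y; S → TX X0; X0 → Q TZ; P → TX X1; X1 → Q Q; P → TY X2; X2 → P X3; X3 → Q TX; Q → S TY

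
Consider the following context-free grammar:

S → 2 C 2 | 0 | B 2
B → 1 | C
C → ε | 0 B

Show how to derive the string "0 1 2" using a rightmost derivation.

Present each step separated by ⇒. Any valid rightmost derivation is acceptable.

S ⇒ B 2 ⇒ C 2 ⇒ 0 B 2 ⇒ 0 1 2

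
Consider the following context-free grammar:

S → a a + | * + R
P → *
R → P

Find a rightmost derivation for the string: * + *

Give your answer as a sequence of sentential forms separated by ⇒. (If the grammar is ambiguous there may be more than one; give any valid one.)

S ⇒ * + R ⇒ * + P ⇒ * + *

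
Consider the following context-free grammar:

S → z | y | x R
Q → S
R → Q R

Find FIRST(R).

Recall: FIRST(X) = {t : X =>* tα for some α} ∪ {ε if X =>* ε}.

We compute FIRST(R) using the standard algorithm.
FIRST(Q) = {x, y, z}
FIRST(R) = {x, y, z}
FIRST(S) = {x, y, z}
Therefore, FIRST(R) = {x, y, z}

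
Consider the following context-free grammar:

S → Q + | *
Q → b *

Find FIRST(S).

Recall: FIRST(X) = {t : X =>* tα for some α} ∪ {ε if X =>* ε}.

We compute FIRST(S) using the standard algorithm.
FIRST(Q) = {b}
FIRST(S) = {*, b}
Therefore, FIRST(S) = {*, b}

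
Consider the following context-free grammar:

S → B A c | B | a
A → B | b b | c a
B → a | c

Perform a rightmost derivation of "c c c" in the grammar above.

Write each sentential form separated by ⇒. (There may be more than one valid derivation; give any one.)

S ⇒ B A c ⇒ B B c ⇒ B c c ⇒ c c c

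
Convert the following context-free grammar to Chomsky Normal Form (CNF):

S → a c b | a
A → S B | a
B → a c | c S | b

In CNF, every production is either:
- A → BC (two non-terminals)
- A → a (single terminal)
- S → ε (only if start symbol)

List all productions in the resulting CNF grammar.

TA → a; TC → c; TB → b; S → a; A → a; B → b; S → TA X0; X0 → TC TB; A → S B; B → TA TC; B → TC S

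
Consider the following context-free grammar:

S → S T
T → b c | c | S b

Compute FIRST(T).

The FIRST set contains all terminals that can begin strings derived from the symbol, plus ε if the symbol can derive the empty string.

We compute FIRST(T) using the standard algorithm.
FIRST(S) = {}
FIRST(T) = {b, c}
Therefore, FIRST(T) = {b, c}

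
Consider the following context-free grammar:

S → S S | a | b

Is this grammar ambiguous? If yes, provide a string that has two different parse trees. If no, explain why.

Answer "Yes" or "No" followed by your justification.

Yes - the string 'b b a b b' has two distinct leftmost derivations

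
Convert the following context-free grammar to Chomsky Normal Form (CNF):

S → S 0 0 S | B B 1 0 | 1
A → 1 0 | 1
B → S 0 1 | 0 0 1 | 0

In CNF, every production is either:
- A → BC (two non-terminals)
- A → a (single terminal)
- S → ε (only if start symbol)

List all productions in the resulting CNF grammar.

T0 → 0; T1 → 1; S → 1; A → 1; B → 0; S → S X0; X0 → T0 X1; X1 → T0 S; S → B X2; X2 → B X3; X3 → T1 T0; A → T1 T0; B → S X4; X4 → T0 T1; B → T0 X5; X5 → T0 T1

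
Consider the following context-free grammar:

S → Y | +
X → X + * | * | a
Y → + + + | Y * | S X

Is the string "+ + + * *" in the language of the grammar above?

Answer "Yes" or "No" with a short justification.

Yes - a valid derivation exists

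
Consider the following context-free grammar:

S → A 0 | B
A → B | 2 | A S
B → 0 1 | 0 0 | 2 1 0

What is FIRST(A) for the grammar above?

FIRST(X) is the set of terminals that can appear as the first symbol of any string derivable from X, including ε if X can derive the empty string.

We compute FIRST(A) using the standard algorithm.
FIRST(A) = {0, 2}
FIRST(B) = {0, 2}
FIRST(S) = {0, 2}
Therefore, FIRST(A) = {0, 2}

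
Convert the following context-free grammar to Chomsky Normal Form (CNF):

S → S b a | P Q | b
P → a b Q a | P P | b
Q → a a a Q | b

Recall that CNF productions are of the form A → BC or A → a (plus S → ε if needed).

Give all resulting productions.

TB → b; TA → a; S → b; P → b; Q → b; S → S X0; X0 → TB TA; S → P Q; P → TA X1; X1 → TB X2; X2 → Q TA; P → P P; Q → TA X3; X3 → TA X4; X4 → TA Q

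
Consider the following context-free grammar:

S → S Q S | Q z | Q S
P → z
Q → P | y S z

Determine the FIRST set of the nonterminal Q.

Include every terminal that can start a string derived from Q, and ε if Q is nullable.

We compute FIRST(Q) using the standard algorithm.
FIRST(P) = {z}
FIRST(Q) = {y, z}
FIRST(S) = {y, z}
Therefore, FIRST(Q) = {y, z}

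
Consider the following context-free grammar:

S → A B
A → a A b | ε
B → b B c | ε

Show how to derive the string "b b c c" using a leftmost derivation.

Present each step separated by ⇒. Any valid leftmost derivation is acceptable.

S ⇒ A B ⇒ B ⇒ b B c ⇒ b b B c c ⇒ b b c c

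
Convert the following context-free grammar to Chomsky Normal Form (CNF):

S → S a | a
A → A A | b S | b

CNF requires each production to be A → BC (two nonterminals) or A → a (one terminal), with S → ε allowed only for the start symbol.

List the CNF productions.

TA → a; S → a; TB → b; A → b; S → S TA; A → A A; A → TB S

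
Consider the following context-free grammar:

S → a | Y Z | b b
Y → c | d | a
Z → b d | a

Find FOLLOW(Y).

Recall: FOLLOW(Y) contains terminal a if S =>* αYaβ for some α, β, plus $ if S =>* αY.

We compute FOLLOW(Y) using the standard algorithm.
FOLLOW(S) starts with {$}.
FIRST(S) = {a, b, c, d}
FIRST(Y) = {a, c, d}
FIRST(Z) = {a, b}
FOLLOW(S) = {$}
FOLLOW(Y) = {a, b}
FOLLOW(Z) = {$}
Therefore, FOLLOW(Y) = {a, b}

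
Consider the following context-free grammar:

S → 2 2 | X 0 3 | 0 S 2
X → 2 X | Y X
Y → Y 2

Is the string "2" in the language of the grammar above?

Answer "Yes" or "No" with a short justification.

No - no valid derivation exists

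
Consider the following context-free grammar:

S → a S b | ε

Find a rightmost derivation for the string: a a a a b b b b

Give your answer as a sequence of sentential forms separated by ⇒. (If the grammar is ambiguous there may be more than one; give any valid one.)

S ⇒ a S b ⇒ a a S b b ⇒ a a a S b b b ⇒ a a a a S b b b b ⇒ a a a a b b b b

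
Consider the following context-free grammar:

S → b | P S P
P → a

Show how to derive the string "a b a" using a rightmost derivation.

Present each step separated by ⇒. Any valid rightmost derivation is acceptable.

S ⇒ P S P ⇒ P S a ⇒ P b a ⇒ a b a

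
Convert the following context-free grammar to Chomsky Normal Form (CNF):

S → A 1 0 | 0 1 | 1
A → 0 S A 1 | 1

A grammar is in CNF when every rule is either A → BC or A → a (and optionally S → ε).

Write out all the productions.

T1 → 1; T0 → 0; S → 1; A → 1; S → A X0; X0 → T1 T0; S → T0 T1; A → T0 X1; X1 → S X2; X2 → A T1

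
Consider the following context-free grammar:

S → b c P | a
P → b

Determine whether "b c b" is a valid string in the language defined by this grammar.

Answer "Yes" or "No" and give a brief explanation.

Yes - a valid derivation exists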